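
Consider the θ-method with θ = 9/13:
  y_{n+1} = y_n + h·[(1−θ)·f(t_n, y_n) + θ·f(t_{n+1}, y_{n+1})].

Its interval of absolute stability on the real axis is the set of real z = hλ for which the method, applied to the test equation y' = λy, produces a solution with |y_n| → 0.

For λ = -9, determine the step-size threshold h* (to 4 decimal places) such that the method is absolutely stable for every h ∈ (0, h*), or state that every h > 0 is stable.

(−∞, 0) — no finite endpoint. Any h>0 works for λ=-9.

With y'=λy (z=hλ):
  y_{n+1} = y_n + z·[4/13·y_n + 9/13·y_{n+1}] ⇒ (1 − 9/13z)y_{n+1} = (1 + 4/13z)y_n
  R(z) = (1 + 4/13z)/(1 − 9/13z).

Solve |R(x)|<1 on ℝ⁻.
x=-1.5: |R|=0.2642
x=-2: |R|=0.1613
x=-10: |R|=0.2621
x=-100: |R|=0.4239
θ=9/13≥1/2 ⇒ |1+4/13x|<|1−9/13x| ∀x<0 ⇒ unbounded interval.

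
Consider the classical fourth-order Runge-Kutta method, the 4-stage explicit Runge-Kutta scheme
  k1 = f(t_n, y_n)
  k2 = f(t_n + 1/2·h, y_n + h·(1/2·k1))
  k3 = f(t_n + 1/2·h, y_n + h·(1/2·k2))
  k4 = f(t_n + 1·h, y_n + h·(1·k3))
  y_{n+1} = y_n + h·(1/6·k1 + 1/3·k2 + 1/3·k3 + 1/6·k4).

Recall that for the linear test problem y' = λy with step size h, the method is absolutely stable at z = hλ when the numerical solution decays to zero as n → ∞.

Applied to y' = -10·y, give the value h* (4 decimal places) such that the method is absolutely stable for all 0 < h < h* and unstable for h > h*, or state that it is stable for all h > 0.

On y'=λy, z=hλ:
  order 4, 4-stage ⇒ R(z)=1+z+z^2/2+z^3/6+z^4/24
  (e.g. R(-0.51)=0.60076, |R|=0.60076)

Solve |R(x)|<1 on ℝ⁻.
x=-0.51: |R|=0.6008
|R(-2.8)|=1.0224 |R(-2.66)|=0.8270 |R(-1.77)|=0.2812
Bisect:
  x_lo=-3.5247 |R|=2.8198  x_hi=-0.3154 |R|=0.7295
  mid=-1.92003 |R|=0.30979 →hi
  mid=-2.72235 |R|=0.90918 →hi
  mid=-3.12352 |R|=1.64174 →lo
  mid=-2.92293 |R|=1.22814 →lo
  mid=-2.82264 |R|=1.05779 →lo
  mid=-2.77250 |R|=0.98088 →hi
  mid=-2.79757 |R|=1.01867 →lo
  mid=-2.78504 |R|=0.99961 →hi
  mid=-2.79130 |R|=1.00910 →lo
  mid=-2.78817 |R|=1.00435 →lo
  ...
  [-2.78543,-2.78523] ⇒ x*=-2.7853
So |R|<1 on (-2.7853, 0).

(-2.7853,0); λ=-10 ⇒ h* = 0.2785.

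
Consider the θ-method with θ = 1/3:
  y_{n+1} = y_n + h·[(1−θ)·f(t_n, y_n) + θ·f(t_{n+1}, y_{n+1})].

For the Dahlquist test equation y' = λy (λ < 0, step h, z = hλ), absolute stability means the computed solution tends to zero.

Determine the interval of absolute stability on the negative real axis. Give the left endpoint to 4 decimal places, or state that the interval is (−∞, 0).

(-6.0000, 0).

With y'=λy (z=hλ):
  y_{n+1} = y_n + z·[2/3·y_n + 1/3·y_{n+1}] ⇒ (1 − 1/3z)y_{n+1} = (1 + 2/3z)y_n
  Hence R(z) = (1 + 2/3z)/(1 − 1/3z).

Solve |R(x)|<1 on ℝ⁻.
x=-0.74: |R|=0.4064
R=−1: 1+2/3x = −1+1/3x ⇒ -1/3x=2 ⇒ x=2/(-1/3)=-6.0000
Confirm numerically:
  x=-5.806: |R|=0.97797 <1
  x=-4.098: |R|=0.73204 <1
  x=-3.001: |R|=0.50025 <1
  x=-6.499: |R|=1.05253 >1
  x=-6.327: |R|=1.03506 >1
  x=-6.221: |R|=1.02397 >1
Interval (-6.0000, 0).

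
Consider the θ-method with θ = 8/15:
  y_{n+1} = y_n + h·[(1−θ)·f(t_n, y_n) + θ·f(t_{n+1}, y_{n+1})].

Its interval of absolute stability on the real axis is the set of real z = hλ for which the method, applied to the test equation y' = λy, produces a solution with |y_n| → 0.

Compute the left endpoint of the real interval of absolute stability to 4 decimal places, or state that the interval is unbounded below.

(−∞, 0) — no finite endpoint.

With y'=λy (z=hλ):
  y_{n+1} = y_n + z·[7/15·y_n + 8/15·y_{n+1}] ⇒ (1 − 8/15z)y_{n+1} = (1 + 7/15z)y_n
  ⇒ R(z) = (1 + 7/15z)/(1 − 8/15z).

Boundary: |R(x)|=1, x<0.
x=-0.61: |R|=0.5397
x=-2: |R|=0.0323
x=-10: |R|=0.5789
x=-100: |R|=0.8405
θ=8/15≥1/2 ⇒ |1+7/15x|<|1−8/15x| ∀x<0 ⇒ unbounded interval.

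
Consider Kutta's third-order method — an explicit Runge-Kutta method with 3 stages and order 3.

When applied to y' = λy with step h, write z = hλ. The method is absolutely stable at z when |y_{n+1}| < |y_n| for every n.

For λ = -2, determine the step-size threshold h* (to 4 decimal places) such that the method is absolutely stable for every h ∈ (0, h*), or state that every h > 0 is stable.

(-2.5127,0); λ=-2 ⇒ h* = 1.2564.

With y'=λy (z=hλ):
  order 3, 3-stage ⇒ R(z)=1+z+z^2/2+z^3/6
  (e.g. R(-0.61)=0.53822, |R|=0.53822)

Find x<0 with |R(x)|<1.
x=-0.61: |R|=0.5382
|R(-2.75)|=1.4349 |R(-1.21)|=0.2268 |R(-0.77)|=0.4504
Bisect:
  x_lo=-2.9433 |R|=1.8615  x_hi=-0.1187 |R|=0.8881
  mid=-1.53099 |R|=0.04288 →hi
  mid=-2.23716 |R|=0.60084 →hi
  mid=-2.59024 |R|=1.13204 →lo
  mid=-2.41370 |R|=0.84441 →hi
  mid=-2.50197 |R|=0.98237 →hi
  mid=-2.54610 |R|=1.05570 →lo
  mid=-2.52404 |R|=1.01866 →lo
  ...
  [-2.51283,-2.51266] ⇒ x*=-2.5127
So |R|<1 on (-2.5127, 0).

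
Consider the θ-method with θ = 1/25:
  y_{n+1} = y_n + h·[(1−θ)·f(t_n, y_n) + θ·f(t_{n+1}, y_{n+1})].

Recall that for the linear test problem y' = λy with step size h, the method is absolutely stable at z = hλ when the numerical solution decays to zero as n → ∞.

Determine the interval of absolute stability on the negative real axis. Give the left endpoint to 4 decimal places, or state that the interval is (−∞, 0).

z∈(-2.1739,0).

Set f=λy, z=hλ:
  y_{n+1} = y_n + z·[24/25·y_n + 1/25·y_{n+1}] ⇒ (1 − 1/25z)y_{n+1} = (1 + 24/25z)y_n
  so R(z) = (1 + 24/25z)/(1 − 1/25z).

Solve |R(x)|<1 on ℝ⁻.
x=-0.41: |R|=0.5966
R=−1: 1+24/25x = −1+1/25x ⇒ -23/25x=2 ⇒ x=2/(-23/25)=-2.1739
Confirm numerically:
  x=-1.549: |R|=0.45862 <1
  x=-1.077: |R|=0.03252 <1
  x=-1.026: |R|=0.01445 <1
  x=-1.011: |R|=0.02830 <1
  x=-2.715: |R|=1.44903 >1
  x=-2.703: |R|=1.43927 >1
  x=-2.247: |R|=1.06169 >1
So |R|<1 on (-2.1739, 0).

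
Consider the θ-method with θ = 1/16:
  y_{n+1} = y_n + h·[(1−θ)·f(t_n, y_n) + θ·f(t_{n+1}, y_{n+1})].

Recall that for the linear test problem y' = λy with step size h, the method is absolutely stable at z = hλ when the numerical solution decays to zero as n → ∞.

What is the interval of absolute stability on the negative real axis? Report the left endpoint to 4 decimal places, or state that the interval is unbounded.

(-2.2857, 0).

Test eqn y'=λy, z=hλ:
  y_{n+1} = y_n + z·[15/16·y_n + 1/16·y_{n+1}] ⇒ (1 − 1/16z)y_{n+1} = (1 + 15/16z)y_n
  R(z) = (1 + 15/16z)/(1 − 1/16z).

Need |R(x)|<1, x<0.
x=-1.67: |R|=0.5122
R=−1: 1+15/16x = −1+1/16x ⇒ -7/8x=2 ⇒ x=2/(-7/8)=-2.2857
Confirm numerically:
  x=-2.083: |R|=0.84306 <1
  x=-1.721: |R|=0.55386 <1
  x=-1.703: |R|=0.53917 <1
  x=-2.769: |R|=1.36049 >1
  x=-2.721: |R|=1.32552 >1
Interval (-2.2857, 0).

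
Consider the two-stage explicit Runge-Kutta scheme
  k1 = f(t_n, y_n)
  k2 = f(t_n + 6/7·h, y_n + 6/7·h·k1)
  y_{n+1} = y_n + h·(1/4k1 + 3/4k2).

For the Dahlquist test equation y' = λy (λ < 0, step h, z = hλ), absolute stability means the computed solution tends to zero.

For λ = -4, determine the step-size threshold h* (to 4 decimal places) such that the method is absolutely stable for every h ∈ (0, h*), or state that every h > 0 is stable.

With y'=λy (z=hλ):
  k1=λy_n ⇒ h·k1=z·y_n;  k2=λ(1+6/7z)y_n ⇒ h·k2=z(1+6/7z)y_n
  y_{n+1}/y_n = 1 + 1/4z + 3/4z(1+6/7z) = 1 + z + 9/14z²
  so R(z) = 1 + z + 9/14z².

Boundary: |R(x)|=1, x<0.
x=-1.4: |R|=0.8600
R=1: x+9/14x²=0 ⇒ x=−14/9=-1.5556; min R=1−1/(4·9/14)=0.6111>−1
Confirm numerically:
  x=-1.415: |R|=0.87214 <1
  x=-1.024: |R|=0.65008 <1
  x=-0.660: |R|=0.62003 <1
  x=-1.997: |R|=1.56672 >1
  x=-1.912: |R|=1.43812 >1
  x=-1.837: |R|=1.33237 >1
Stable set (-1.5556, 0).

(-1.5556,0); λ=-4 ⇒ h* = (14/9)/4 = 0.3889.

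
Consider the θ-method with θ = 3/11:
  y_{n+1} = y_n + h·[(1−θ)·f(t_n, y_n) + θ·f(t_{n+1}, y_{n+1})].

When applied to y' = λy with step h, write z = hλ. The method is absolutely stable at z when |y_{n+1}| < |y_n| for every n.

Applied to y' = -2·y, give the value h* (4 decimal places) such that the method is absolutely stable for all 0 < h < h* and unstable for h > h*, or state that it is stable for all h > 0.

(-4.4000,0); λ=-2 ⇒ h* = (22/5)/2 = 2.2000.

Test eqn y'=λy, z=hλ:
  y_{n+1} = y_n + z·[8/11·y_n + 3/11·y_{n+1}] ⇒ (1 − 3/11z)y_{n+1} = (1 + 8/11z)y_n
  ⇒ R(z) = (1 + 8/11z)/(1 − 3/11z).

Boundary: |R(x)|=1, x<0.
x=-0.79: |R|=0.3500
R=−1: 1+8/11x = −1+3/11x ⇒ -5/11x=2 ⇒ x=2/(-5/11)=-4.4000
Confirm numerically:
  x=-3.817: |R|=0.87016 <1
  x=-3.363: |R|=0.75414 <1
  x=-2.766: |R|=0.57664 <1
  x=-2.014: |R|=0.29996 <1
  x=-4.730: |R|=1.06550 >1
  x=-4.442: |R|=1.00863 >1
  x=-4.427: |R|=1.00556 >1
So |R|<1 on (-4.4000, 0).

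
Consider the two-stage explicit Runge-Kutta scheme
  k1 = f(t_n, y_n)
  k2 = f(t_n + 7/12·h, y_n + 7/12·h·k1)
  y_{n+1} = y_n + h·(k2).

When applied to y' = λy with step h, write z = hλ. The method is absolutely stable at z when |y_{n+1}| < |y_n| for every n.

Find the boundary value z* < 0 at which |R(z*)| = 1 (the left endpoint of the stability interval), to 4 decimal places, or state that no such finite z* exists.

z* = -1.7143.

Set f=λy, z=hλ:
  k1=λy_n ⇒ h·k1=z·y_n;  k2=λ(1+7/12z)y_n ⇒ h·k2=z(1+7/12z)y_n
  y_{n+1}/y_n = 1 + z(1+7/12z) = 1 + z + 7/12z²
  R(z) = 1 + z + 7/12z².

Need |R(x)|<1, x<0.
x=-0.64: |R|=0.5989
R=1: x+7/12x²=0 ⇒ x=−12/7=-1.7143; min R=1−1/(4·7/12)=0.5714>−1
Confirm numerically:
  x=-1.548: |R|=0.84984 <1
  x=-1.531: |R|=0.83631 <1
  x=-1.051: |R|=0.59335 <1
  x=-0.941: |R|=0.57553 <1
  x=-2.097: |R|=1.46816 >1
  x=-2.042: |R|=1.39036 >1
  x=-1.808: |R|=1.09884 >1
Stable set (-1.7143, 0).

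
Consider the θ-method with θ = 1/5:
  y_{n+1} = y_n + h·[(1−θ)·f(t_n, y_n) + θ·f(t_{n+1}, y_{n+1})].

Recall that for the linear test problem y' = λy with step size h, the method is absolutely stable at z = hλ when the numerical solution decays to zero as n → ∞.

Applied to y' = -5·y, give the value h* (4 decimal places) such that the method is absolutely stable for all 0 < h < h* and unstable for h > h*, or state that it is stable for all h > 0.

(-3.3333,0); λ=-5 ⇒ h* = (10/3)/5 = 0.6667.

Set f=λy, z=hλ:
  y_{n+1} = y_n + z·[4/5·y_n + 1/5·y_{n+1}] ⇒ (1 − 1/5z)y_{n+1} = (1 + 4/5z)y_n
  ⇒ R(z) = (1 + 4/5z)/(1 − 1/5z).

Solve |R(x)|<1 on ℝ⁻.
x=-0.5: |R|=0.5455
R=−1: 1+4/5x = −1+1/5x ⇒ -3/5x=2 ⇒ x=2/(-3/5)=-3.3333
Confirm numerically:
  x=-2.223: |R|=0.53883 <1
  x=-2.097: |R|=0.47738 <1
  x=-1.997: |R|=0.42704 <1
  x=-1.944: |R|=0.39977 <1
  x=-3.672: |R|=1.11716 >1
  x=-3.601: |R|=1.09336 >1
  x=-3.532: |R|=1.06985 >1
Stable set (-3.3333, 0).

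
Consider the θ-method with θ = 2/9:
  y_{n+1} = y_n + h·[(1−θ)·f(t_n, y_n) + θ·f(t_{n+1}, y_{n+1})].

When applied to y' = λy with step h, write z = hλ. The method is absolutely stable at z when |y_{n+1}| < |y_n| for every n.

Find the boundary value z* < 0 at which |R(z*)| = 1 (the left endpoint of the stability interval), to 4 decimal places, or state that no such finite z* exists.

With y'=λy (z=hλ):
  y_{n+1} = y_n + z·[7/9·y_n + 2/9·y_{n+1}] ⇒ (1 − 2/9z)y_{n+1} = (1 + 7/9z)y_n
  ⇒ R(z) = (1 + 7/9z)/(1 − 2/9z).

Boundary: |R(x)|=1, x<0.
x=-1.43: |R|=0.0852
R=−1: 1+7/9x = −1+2/9x ⇒ -5/9x=2 ⇒ x=2/(-5/9)=-3.6000
Confirm numerically:
  x=-3.231: |R|=0.88068 <1
  x=-3.014: |R|=0.80503 <1
  x=-3.008: |R|=0.80288 <1
  x=-2.288: |R|=0.51679 <1
  x=-4.103: |R|=1.14617 >1
  x=-3.787: |R|=1.05641 >1
So |R|<1 on (-3.6000, 0).

left endpoint -3.6000.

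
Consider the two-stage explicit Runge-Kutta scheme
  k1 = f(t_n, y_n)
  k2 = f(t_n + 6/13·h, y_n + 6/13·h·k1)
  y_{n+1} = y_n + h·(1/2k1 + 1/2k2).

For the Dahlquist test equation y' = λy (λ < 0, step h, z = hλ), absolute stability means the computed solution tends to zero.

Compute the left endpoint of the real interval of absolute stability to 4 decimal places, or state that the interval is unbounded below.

z* = -4.3333.

On y'=λy, z=hλ:
  k1=λy_n ⇒ h·k1=z·y_n;  k2=λ(1+6/13z)y_n ⇒ h·k2=z(1+6/13z)y_n
  y_{n+1}/y_n = 1 + 1/2z + 1/2z(1+6/13z) = 1 + z + 3/13z²
  ⇒ R(z) = 1 + z + 3/13z².

Solve |R(x)|<1 on ℝ⁻.
x=-0.79: |R|=0.3540
R=1: x+3/13x²=0 ⇒ x=−13/3=-4.3333; min R=1−1/(4·3/13)=-0.0833>−1
Confirm numerically:
  x=-3.907: |R|=0.61561 <1
  x=-3.876: |R|=0.59093 <1
  x=-2.479: |R|=0.06082 <1
  x=-4.930: |R|=1.67882 >1
  x=-4.789: |R|=1.50358 >1
  x=-4.613: |R|=1.29772 >1
Stable set (-4.3333, 0).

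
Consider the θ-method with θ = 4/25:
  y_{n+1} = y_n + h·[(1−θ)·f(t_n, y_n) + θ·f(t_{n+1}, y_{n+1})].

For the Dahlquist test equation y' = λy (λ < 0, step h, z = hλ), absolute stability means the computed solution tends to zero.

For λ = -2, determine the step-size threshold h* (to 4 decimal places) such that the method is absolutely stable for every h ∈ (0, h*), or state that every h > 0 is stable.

Test eqn y'=λy, z=hλ:
  y_{n+1} = y_n + z·[21/25·y_n + 4/25·y_{n+1}] ⇒ (1 − 4/25z)y_{n+1} = (1 + 21/25z)y_n
  so R(z) = (1 + 21/25z)/(1 − 4/25z).

Solve |R(x)|<1 on ℝ⁻.
x=-0.96: |R|=0.1678
R=−1: 1+21/25x = −1+4/25x ⇒ -17/25x=2 ⇒ x=2/(-17/25)=-2.9412
Confirm numerically:
  x=-2.820: |R|=0.94322 <1
  x=-1.535: |R|=0.23234 <1
  x=-1.486: |R|=0.20056 <1
  x=-3.275: |R|=1.14895 >1
  x=-3.194: |R|=1.11378 >1
Stable set (-2.9412, 0).

(-2.9412,0); λ=-2 ⇒ h* = (50/17)/2 = 1.4706.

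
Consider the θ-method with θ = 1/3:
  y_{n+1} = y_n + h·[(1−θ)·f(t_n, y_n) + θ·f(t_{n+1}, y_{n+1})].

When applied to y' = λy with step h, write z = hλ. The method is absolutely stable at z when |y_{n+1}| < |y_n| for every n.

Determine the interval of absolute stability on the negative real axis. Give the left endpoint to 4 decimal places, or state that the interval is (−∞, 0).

(-6.0000, 0).

Test eqn y'=λy, z=hλ:
  y_{n+1} = y_n + z·[2/3·y_n + 1/3·y_{n+1}] ⇒ (1 − 1/3z)y_{n+1} = (1 + 2/3z)y_n
  Hence R(z) = (1 + 2/3z)/(1 − 1/3z).

Boundary: |R(x)|=1, x<0.
x=-1.45: |R|=0.0225
R=−1: 1+2/3x = −1+1/3x ⇒ -1/3x=2 ⇒ x=2/(-1/3)=-6.0000
Confirm numerically:
  x=-5.194: |R|=0.90164 <1
  x=-4.407: |R|=0.78493 <1
  x=-3.586: |R|=0.63346 <1
  x=-2.834: |R|=0.45732 <1
  x=-6.423: |R|=1.04489 >1
  x=-6.310: |R|=1.03330 >1
  x=-6.258: |R|=1.02787 >1
So |R|<1 on (-6.0000, 0).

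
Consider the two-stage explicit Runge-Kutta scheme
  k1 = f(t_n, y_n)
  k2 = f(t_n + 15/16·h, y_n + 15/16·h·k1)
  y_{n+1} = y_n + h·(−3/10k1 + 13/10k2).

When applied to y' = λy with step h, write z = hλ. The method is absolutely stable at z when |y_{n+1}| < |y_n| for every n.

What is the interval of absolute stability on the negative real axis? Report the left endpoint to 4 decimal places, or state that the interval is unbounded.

On y'=λy, z=hλ:
  k1=λy_n ⇒ h·k1=z·y_n;  k2=λ(1+15/16z)y_n ⇒ h·k2=z(1+15/16z)y_n
  y_{n+1}/y_n = 1 − 3/10z + 13/10z(1+15/16z) = 1 + z + 39/32z²
  R(z) = 1 + z + 39/32z².

Solve |R(x)|<1 on ℝ⁻.
x=-0.57: |R|=0.8260
R=1: x+39/32x²=0 ⇒ x=−32/39=-0.8205; min R=1−1/(4·39/32)=0.7949>−1
Confirm numerically:
  x=-0.667: |R|=0.87521 <1
  x=-0.467: |R|=0.79880 <1
  x=-0.342: |R|=0.80055 <1
  x=-1.242: |R|=1.63800 >1
  x=-1.032: |R|=1.26600 >1
Interval (-0.8205, 0).

(-0.8205, 0).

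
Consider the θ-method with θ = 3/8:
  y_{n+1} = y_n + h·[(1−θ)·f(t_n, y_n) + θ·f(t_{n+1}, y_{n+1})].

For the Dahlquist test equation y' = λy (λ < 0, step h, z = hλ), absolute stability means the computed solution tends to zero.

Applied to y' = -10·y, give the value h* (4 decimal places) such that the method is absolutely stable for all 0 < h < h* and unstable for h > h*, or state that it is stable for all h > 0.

On y'=λy, z=hλ:
  y_{n+1} = y_n + z·[5/8·y_n + 3/8·y_{n+1}] ⇒ (1 − 3/8z)y_{n+1} = (1 + 5/8z)y_n
  Hence R(z) = (1 + 5/8z)/(1 − 3/8z).

Find x<0 with |R(x)|<1.
x=-1.36: |R|=0.0993
R=−1: 1+5/8x = −1+3/8x ⇒ -1/4x=2 ⇒ x=2/(-1/4)=-8.0000
Confirm numerically:
  x=-7.346: |R|=0.95646 <1
  x=-6.962: |R|=0.92813 <1
  x=-5.229: |R|=0.76603 <1
  x=-5.013: |R|=0.74070 <1
  x=-8.465: |R|=1.02785 >1
  x=-8.425: |R|=1.02554 >1
  x=-8.099: |R|=1.00613 >1
Interval (-8.0000, 0).

(-8.0000,0); λ=-10 ⇒ h* = (8)/10 = 0.8000.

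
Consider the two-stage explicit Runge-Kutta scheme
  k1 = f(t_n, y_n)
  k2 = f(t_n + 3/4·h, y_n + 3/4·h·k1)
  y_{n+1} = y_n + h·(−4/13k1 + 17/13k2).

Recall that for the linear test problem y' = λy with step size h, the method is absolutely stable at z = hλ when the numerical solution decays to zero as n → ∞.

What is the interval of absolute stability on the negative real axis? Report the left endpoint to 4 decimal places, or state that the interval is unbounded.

(-1.0196, 0).

Set f=λy, z=hλ:
  k1=λy_n ⇒ h·k1=z·y_n;  k2=λ(1+3/4z)y_n ⇒ h·k2=z(1+3/4z)y_n
  y_{n+1}/y_n = 1 − 4/13z + 17/13z(1+3/4z) = 1 + z + 51/52z²
  ⇒ R(z) = 1 + z + 51/52z².

Need |R(x)|<1, x<0.
x=-1.23: |R|=1.2538
R=1: x+51/52x²=0 ⇒ x=−52/51=-1.0196; min R=1−1/(4·51/52)=0.7451>−1
Confirm numerically:
  x=-0.744: |R|=0.79889 <1
  x=-0.690: |R|=0.77694 <1
  x=-0.496: |R|=0.74528 <1
  x=-1.585: |R|=1.87891 >1
  x=-1.548: |R|=1.80222 >1
  x=-1.344: |R|=1.42760 >1
So |R|<1 on (-1.0196, 0).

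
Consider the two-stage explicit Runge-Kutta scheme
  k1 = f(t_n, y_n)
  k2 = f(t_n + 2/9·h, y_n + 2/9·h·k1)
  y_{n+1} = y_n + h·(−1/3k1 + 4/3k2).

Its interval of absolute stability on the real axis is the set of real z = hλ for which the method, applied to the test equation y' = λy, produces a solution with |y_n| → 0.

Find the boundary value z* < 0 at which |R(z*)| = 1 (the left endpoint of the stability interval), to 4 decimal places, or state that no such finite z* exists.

z* = -3.3750.

With y'=λy (z=hλ):
  k1=λy_n ⇒ h·k1=z·y_n;  k2=λ(1+2/9z)y_n ⇒ h·k2=z(1+2/9z)y_n
  y_{n+1}/y_n = 1 − 1/3z + 4/3z(1+2/9z) = 1 + z + 8/27z²
  R(z) = 1 + z + 8/27z².

Need |R(x)|<1, x<0.
x=-0.57: |R|=0.5263
R=1: x+8/27x²=0 ⇒ x=−27/8=-3.3750; min R=1−1/(4·8/27)=0.1562>−1
Confirm numerically:
  x=-2.475: |R|=0.34000 <1
  x=-2.188: |R|=0.23047 <1
  x=-1.720: |R|=0.15656 <1
  x=-1.625: |R|=0.15741 <1
  x=-3.874: |R|=1.57278 >1
  x=-3.812: |R|=1.49358 >1
So |R|<1 on (-3.3750, 0).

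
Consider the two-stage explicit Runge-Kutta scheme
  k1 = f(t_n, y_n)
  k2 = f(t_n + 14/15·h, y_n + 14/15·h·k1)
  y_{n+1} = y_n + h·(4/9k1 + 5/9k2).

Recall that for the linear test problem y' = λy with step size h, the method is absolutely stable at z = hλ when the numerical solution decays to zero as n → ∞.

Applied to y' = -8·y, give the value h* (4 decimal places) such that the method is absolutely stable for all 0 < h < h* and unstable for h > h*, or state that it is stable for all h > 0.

(-1.9286,0); λ=-8 ⇒ h* = (27/14)/8 = 0.2411.

On y'=λy, z=hλ:
  k1=λy_n ⇒ h·k1=z·y_n;  k2=λ(1+14/15z)y_n ⇒ h·k2=z(1+14/15z)y_n
  y_{n+1}/y_n = 1 + 4/9z + 5/9z(1+14/15z) = 1 + z + 14/27z²
  ⇒ R(z) = 1 + z + 14/27z².

Solve |R(x)|<1 on ℝ⁻.
x=-1.08: |R|=0.5248
R=1: x+14/27x²=0 ⇒ x=−27/14=-1.9286; min R=1−1/(4·14/27)=0.5179>−1
Confirm numerically:
  x=-1.776: |R|=0.85950 <1
  x=-1.680: |R|=0.78347 <1
  x=-1.117: |R|=0.52995 <1
  x=-0.923: |R|=0.51874 <1
  x=-2.382: |R|=1.56003 >1
  x=-2.315: |R|=1.46386 >1
  x=-2.277: |R|=1.41138 >1
So |R|<1 on (-1.9286, 0).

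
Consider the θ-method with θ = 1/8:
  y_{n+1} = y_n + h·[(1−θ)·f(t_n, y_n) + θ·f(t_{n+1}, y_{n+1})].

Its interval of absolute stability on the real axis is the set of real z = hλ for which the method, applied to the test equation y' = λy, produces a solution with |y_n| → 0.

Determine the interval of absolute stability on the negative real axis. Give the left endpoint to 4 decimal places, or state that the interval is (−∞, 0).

z∈(-2.6667,0).

With y'=λy (z=hλ):
  y_{n+1} = y_n + z·[7/8·y_n + 1/8·y_{n+1}] ⇒ (1 − 1/8z)y_{n+1} = (1 + 7/8z)y_n
  so R(z) = (1 + 7/8z)/(1 − 1/8z).

Solve |R(x)|<1 on ℝ⁻.
x=-0.63: |R|=0.4160
R=−1: 1+7/8x = −1+1/8x ⇒ -3/4x=2 ⇒ x=2/(-3/4)=-2.6667
Confirm numerically:
  x=-2.409: |R|=0.85147 <1
  x=-2.133: |R|=0.68400 <1
  x=-1.624: |R|=0.34996 <1
  x=-3.024: |R|=1.19448 >1
  x=-2.890: |R|=1.12305 >1
So |R|<1 on (-2.6667, 0).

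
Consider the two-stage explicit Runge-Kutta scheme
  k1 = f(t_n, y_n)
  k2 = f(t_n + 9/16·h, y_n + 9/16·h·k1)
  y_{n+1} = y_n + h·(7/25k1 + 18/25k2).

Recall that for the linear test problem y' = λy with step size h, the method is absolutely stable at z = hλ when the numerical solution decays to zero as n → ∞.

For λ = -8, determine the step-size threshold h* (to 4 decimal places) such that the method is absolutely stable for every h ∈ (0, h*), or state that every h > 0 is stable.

(-2.4691,0); λ=-8 ⇒ h* = (200/81)/8 = 0.3086.

With y'=λy (z=hλ):
  k1=λy_n ⇒ h·k1=z·y_n;  k2=λ(1+9/16z)y_n ⇒ h·k2=z(1+9/16z)y_n
  y_{n+1}/y_n = 1 + 7/25z + 18/25z(1+9/16z) = 1 + z + 81/200z²
  ⇒ R(z) = 1 + z + 81/200z².

Need |R(x)|<1, x<0.
x=-0.86: |R|=0.4395
R=1: x+81/200x²=0 ⇒ x=−200/81=-2.4691; min R=1−1/(4·81/200)=0.3827>−1
Confirm numerically:
  x=-1.823: |R|=0.52295 <1
  x=-1.803: |R|=0.51358 <1
  x=-1.429: |R|=0.39803 <1
  x=-3.049: |R|=1.71604 >1
  x=-3.028: |R|=1.68536 >1
  x=-2.501: |R|=1.03228 >1
So |R|<1 on (-2.4691, 0).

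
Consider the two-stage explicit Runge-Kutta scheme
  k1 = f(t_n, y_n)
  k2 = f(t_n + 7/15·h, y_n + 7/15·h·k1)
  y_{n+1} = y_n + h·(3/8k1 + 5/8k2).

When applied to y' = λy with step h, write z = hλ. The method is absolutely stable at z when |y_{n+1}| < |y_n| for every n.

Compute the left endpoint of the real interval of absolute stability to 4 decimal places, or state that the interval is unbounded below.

Set f=λy, z=hλ:
  k1=λy_n ⇒ h·k1=z·y_n;  k2=λ(1+7/15z)y_n ⇒ h·k2=z(1+7/15z)y_n
  y_{n+1}/y_n = 1 + 3/8z + 5/8z(1+7/15z) = 1 + z + 7/24z²
  R(z) = 1 + z + 7/24z².

Boundary: |R(x)|=1, x<0.
x=-0.54: |R|=0.5451
R=1: x+7/24x²=0 ⇒ x=−24/7=-3.4286; min R=1−1/(4·7/24)=0.1429>−1
Confirm numerically:
  x=-2.215: |R|=0.21598 <1
  x=-2.083: |R|=0.18251 <1
  x=-2.043: |R|=0.17437 <1
  x=-4.013: |R|=1.68405 >1
  x=-3.991: |R|=1.65469 >1
So |R|<1 on (-3.4286, 0).

z* = -3.4286.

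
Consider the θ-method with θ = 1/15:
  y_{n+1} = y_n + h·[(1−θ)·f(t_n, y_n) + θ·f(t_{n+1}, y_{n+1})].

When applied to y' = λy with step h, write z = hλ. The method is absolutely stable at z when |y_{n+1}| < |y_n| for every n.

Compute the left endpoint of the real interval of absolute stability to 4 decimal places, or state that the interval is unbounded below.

On y'=λy, z=hλ:
  y_{n+1} = y_n + z·[14/15·y_n + 1/15·y_{n+1}] ⇒ (1 − 1/15z)y_{n+1} = (1 + 14/15z)y_n
  ⇒ R(z) = (1 + 14/15z)/(1 − 1/15z).

Boundary: |R(x)|=1, x<0.
x=-1.3: |R|=0.1963
R=−1: 1+14/15x = −1+1/15x ⇒ -13/15x=2 ⇒ x=2/(-13/15)=-2.3077
Confirm numerically:
  x=-1.954: |R|=0.72880 <1
  x=-1.826: |R|=0.62784 <1
  x=-1.797: |R|=0.60475 <1
  x=-1.624: |R|=0.46535 <1
  x=-2.467: |R|=1.11857 >1
  x=-2.400: |R|=1.06897 >1
  x=-2.355: |R|=1.03544 >1
Interval (-2.3077, 0).

z* = -2.3077.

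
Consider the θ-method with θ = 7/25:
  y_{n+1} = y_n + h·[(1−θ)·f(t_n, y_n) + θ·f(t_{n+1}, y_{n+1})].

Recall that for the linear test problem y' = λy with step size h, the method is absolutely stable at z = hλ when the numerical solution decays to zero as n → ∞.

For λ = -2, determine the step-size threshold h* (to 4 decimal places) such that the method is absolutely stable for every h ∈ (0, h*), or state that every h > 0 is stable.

With y'=λy (z=hλ):
  y_{n+1} = y_n + z·[18/25·y_n + 7/25·y_{n+1}] ⇒ (1 − 7/25z)y_{n+1} = (1 + 18/25z)y_n
  so R(z) = (1 + 18/25z)/(1 − 7/25z).

Boundary: |R(x)|=1, x<0.
x=-0.77: |R|=0.3666
R=−1: 1+18/25x = −1+7/25x ⇒ -11/25x=2 ⇒ x=2/(-11/25)=-4.5455
Confirm numerically:
  x=-3.823: |R|=0.84647 <1
  x=-3.729: |R|=0.82426 <1
  x=-2.711: |R|=0.54115 <1
  x=-2.018: |R|=0.28942 <1
  x=-5.010: |R|=1.08507 >1
  x=-4.856: |R|=1.05791 >1
Interval (-4.5455, 0).

(-4.5455,0); λ=-2 ⇒ h* = (50/11)/2 = 2.2727.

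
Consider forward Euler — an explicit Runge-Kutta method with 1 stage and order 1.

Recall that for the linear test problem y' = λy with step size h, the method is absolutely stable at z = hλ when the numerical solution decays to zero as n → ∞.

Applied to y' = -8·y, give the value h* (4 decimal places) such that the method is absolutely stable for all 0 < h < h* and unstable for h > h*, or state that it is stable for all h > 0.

(-2.0000,0); λ=-8 ⇒ h* = 0.2500.

Test eqn y'=λy, z=hλ:
  order 1, 1-stage ⇒ R(z)=1+z
  (e.g. R(-1.8)=-0.80000, |R|=0.80000)

Boundary: |R(x)|=1, x<0.
x=-1.8: |R|=0.8000
|R(-2.36)|=1.3600 |R(-1.17)|=0.1700 |R(-1.06)|=0.0600
Bisect:
  x_lo=-2.6829 |R|=1.6829  x_hi=-0.2108 |R|=0.7892
  mid=-1.44688 |R|=0.44688 →hi
  mid=-2.06490 |R|=1.06490 →lo
  mid=-1.75589 |R|=0.75589 →hi
  mid=-1.91039 |R|=0.91039 →hi
  mid=-1.98764 |R|=0.98764 →hi
  mid=-2.02627 |R|=1.02627 →lo
  mid=-2.00696 |R|=1.00696 →lo
  mid=-1.99730 |R|=0.99730 →hi
  mid=-2.00213 |R|=1.00213 →lo
  mid=-1.99971 |R|=0.99971 →hi
  ...
  [-2.00002,-1.99987] ⇒ x*=-2.0000
Interval (-2.0000, 0).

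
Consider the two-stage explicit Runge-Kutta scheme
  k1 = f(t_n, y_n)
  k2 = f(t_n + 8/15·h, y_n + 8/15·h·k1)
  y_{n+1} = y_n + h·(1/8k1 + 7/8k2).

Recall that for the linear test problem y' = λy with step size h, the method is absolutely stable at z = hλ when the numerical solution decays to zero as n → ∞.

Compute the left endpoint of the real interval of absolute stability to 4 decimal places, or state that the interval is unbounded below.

Test eqn y'=λy, z=hλ:
  k1=λy_n ⇒ h·k1=z·y_n;  k2=λ(1+8/15z)y_n ⇒ h·k2=z(1+8/15z)y_n
  y_{n+1}/y_n = 1 + 1/8z + 7/8z(1+8/15z) = 1 + z + 7/15z²
  so R(z) = 1 + z + 7/15z².

Need |R(x)|<1, x<0.
x=-0.98: |R|=0.4682
R=1: x+7/15x²=0 ⇒ x=−15/7=-2.1429; min R=1−1/(4·7/15)=0.4643>−1
Confirm numerically:
  x=-2.055: |R|=0.91575 <1
  x=-1.651: |R|=0.62104 <1
  x=-1.108: |R|=0.46491 <1
  x=-2.652: |R|=1.63012 >1
  x=-2.292: |R|=1.15952 >1
  x=-2.261: |R|=1.12466 >1
So |R|<1 on (-2.1429, 0).

z* = -2.1429.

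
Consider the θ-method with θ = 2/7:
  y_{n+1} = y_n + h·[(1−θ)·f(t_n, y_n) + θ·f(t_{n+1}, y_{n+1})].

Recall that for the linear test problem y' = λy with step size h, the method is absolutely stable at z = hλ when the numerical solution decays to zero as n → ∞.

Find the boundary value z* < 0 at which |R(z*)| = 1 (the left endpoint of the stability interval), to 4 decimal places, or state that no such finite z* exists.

On y'=λy, z=hλ:
  y_{n+1} = y_n + z·[5/7·y_n + 2/7·y_{n+1}] ⇒ (1 − 2/7z)y_{n+1} = (1 + 5/7z)y_n
  so R(z) = (1 + 5/7z)/(1 − 2/7z).

Need |R(x)|<1, x<0.
x=-0.97: |R|=0.2405
R=−1: 1+5/7x = −1+2/7x ⇒ -3/7x=2 ⇒ x=2/(-3/7)=-4.6667
Confirm numerically:
  x=-4.271: |R|=0.92363 <1
  x=-2.812: |R|=0.55925 <1
  x=-2.252: |R|=0.37031 <1
  x=-2.235: |R|=0.36399 <1
  x=-5.162: |R|=1.08578 >1
  x=-4.711: |R|=1.00810 >1
So |R|<1 on (-4.6667, 0).

z* = -4.6667.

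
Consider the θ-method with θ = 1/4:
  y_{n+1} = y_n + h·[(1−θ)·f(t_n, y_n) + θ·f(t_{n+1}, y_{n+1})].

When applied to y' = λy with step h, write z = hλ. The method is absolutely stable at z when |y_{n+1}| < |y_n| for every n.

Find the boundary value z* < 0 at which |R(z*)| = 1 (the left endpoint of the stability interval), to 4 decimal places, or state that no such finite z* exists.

left endpoint -4.0000.

With y'=λy (z=hλ):
  y_{n+1} = y_n + z·[3/4·y_n + 1/4·y_{n+1}] ⇒ (1 − 1/4z)y_{n+1} = (1 + 3/4z)y_n
  R(z) = (1 + 3/4z)/(1 − 1/4z).

Need |R(x)|<1, x<0.
x=-1.22: |R|=0.0651
R=−1: 1+3/4x = −1+1/4x ⇒ -1/2x=2 ⇒ x=2/(-1/2)=-4.0000
Confirm numerically:
  x=-3.854: |R|=0.96282 <1
  x=-3.585: |R|=0.89057 <1
  x=-2.852: |R|=0.66492 <1
  x=-4.384: |R|=1.09160 >1
  x=-4.295: |R|=1.07113 >1
  x=-4.091: |R|=1.02249 >1
Stable set (-4.0000, 0).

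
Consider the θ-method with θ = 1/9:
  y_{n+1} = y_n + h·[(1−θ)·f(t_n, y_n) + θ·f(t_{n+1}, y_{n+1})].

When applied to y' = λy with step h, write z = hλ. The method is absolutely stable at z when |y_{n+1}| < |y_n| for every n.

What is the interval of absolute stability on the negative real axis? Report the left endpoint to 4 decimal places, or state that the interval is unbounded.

Test eqn y'=λy, z=hλ:
  y_{n+1} = y_n + z·[8/9·y_n + 1/9·y_{n+1}] ⇒ (1 − 1/9z)y_{n+1} = (1 + 8/9z)y_n
  Hence R(z) = (1 + 8/9z)/(1 − 1/9z).

Need |R(x)|<1, x<0.
x=-1.08: |R|=0.0357
R=−1: 1+8/9x = −1+1/9x ⇒ -7/9x=2 ⇒ x=2/(-7/9)=-2.5714
Confirm numerically:
  x=-2.212: |R|=0.77560 <1
  x=-2.131: |R|=0.72303 <1
  x=-1.905: |R|=0.57221 <1
  x=-2.900: |R|=1.19328 >1
  x=-2.700: |R|=1.07692 >1
So |R|<1 on (-2.5714, 0).

z∈(-2.5714,0).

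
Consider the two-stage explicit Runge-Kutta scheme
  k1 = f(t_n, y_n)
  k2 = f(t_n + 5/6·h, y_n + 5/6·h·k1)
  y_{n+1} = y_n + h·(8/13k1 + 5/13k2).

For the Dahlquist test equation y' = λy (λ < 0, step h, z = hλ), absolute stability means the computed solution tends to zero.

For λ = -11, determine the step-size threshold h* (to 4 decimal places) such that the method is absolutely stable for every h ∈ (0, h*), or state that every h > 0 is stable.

With y'=λy (z=hλ):
  k1=λy_n ⇒ h·k1=z·y_n;  k2=λ(1+5/6z)y_n ⇒ h·k2=z(1+5/6z)y_n
  y_{n+1}/y_n = 1 + 8/13z + 5/13z(1+5/6z) = 1 + z + 25/78z²
  ⇒ R(z) = 1 + z + 25/78z².

Solve |R(x)|<1 on ℝ⁻.
x=-0.99: |R|=0.3241
R=1: x+25/78x²=0 ⇒ x=−78/25=-3.1200; min R=1−1/(4·25/78)=0.2200>−1
Confirm numerically:
  x=-2.838: |R|=0.74349 <1
  x=-2.816: |R|=0.72562 <1
  x=-2.375: |R|=0.43289 <1
  x=-2.166: |R|=0.33770 <1
  x=-3.527: |R|=1.46009 >1
  x=-3.448: |R|=1.36248 >1
  x=-3.425: |R|=1.33482 >1
So |R|<1 on (-3.1200, 0).

(-3.1200,0); λ=-11 ⇒ h* = (78/25)/11 = 0.2836.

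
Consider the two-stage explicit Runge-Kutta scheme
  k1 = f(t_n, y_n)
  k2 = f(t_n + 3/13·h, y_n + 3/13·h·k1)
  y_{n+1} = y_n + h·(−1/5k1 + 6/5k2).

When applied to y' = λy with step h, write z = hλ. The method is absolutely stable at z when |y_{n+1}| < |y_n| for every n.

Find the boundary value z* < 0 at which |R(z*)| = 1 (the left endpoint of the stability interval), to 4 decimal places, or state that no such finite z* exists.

With y'=λy (z=hλ):
  k1=λy_n ⇒ h·k1=z·y_n;  k2=λ(1+3/13z)y_n ⇒ h·k2=z(1+3/13z)y_n
  y_{n+1}/y_n = 1 − 1/5z + 6/5z(1+3/13z) = 1 + z + 18/65z²
  Hence R(z) = 1 + z + 18/65z².

Boundary: |R(x)|=1, x<0.
x=-1.28: |R|=0.1737
R=1: x+18/65x²=0 ⇒ x=−65/18=-3.6111; min R=1−1/(4·18/65)=0.0972>−1
Confirm numerically:
  x=-3.143: |R|=0.59257 <1
  x=-2.790: |R|=0.36560 <1
  x=-2.669: |R|=0.30368 <1
  x=-4.104: |R|=1.56016 >1
  x=-3.985: |R|=1.41260 >1
  x=-3.981: |R|=1.40778 >1
So |R|<1 on (-3.6111, 0).

z* = -3.6111.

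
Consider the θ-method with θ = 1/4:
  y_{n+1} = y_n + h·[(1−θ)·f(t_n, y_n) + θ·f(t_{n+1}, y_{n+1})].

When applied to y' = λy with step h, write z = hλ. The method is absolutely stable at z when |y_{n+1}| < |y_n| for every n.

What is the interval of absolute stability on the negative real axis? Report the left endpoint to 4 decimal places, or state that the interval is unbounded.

Set f=λy, z=hλ:
  y_{n+1} = y_n + z·[3/4·y_n + 1/4·y_{n+1}] ⇒ (1 − 1/4z)y_{n+1} = (1 + 3/4z)y_n
  Hence R(z) = (1 + 3/4z)/(1 − 1/4z).

Solve |R(x)|<1 on ℝ⁻.
x=-1.24: |R|=0.0534
R=−1: 1+3/4x = −1+1/4x ⇒ -1/2x=2 ⇒ x=2/(-1/2)=-4.0000
Confirm numerically:
  x=-2.987: |R|=0.71003 <1
  x=-2.633: |R|=0.58782 <1
  x=-2.194: |R|=0.41686 <1
  x=-2.083: |R|=0.36972 <1
  x=-4.500: |R|=1.11765 >1
  x=-4.079: |R|=1.01956 >1
  x=-4.038: |R|=1.00946 >1
Interval (-4.0000, 0).

z∈(-4.0000,0).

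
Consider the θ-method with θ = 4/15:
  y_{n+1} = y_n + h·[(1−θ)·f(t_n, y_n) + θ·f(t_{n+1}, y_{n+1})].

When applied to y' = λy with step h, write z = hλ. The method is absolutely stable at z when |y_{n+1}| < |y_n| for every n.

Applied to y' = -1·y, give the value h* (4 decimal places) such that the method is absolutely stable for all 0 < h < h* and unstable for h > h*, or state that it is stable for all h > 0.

Set f=λy, z=hλ:
  y_{n+1} = y_n + z·[11/15·y_n + 4/15·y_{n+1}] ⇒ (1 − 4/15z)y_{n+1} = (1 + 11/15z)y_n
  Hence R(z) = (1 + 11/15z)/(1 − 4/15z).

Boundary: |R(x)|=1, x<0.
x=-1.11: |R|=0.1435
R=−1: 1+11/15x = −1+4/15x ⇒ -7/15x=2 ⇒ x=2/(-7/15)=-4.2857
Confirm numerically:
  x=-4.234: |R|=0.98866 <1
  x=-3.680: |R|=0.85734 <1
  x=-3.357: |R|=0.77132 <1
  x=-4.883: |R|=1.12108 >1
  x=-4.503: |R|=1.04607 >1
  x=-4.317: |R|=1.00679 >1
Interval (-4.2857, 0).

(-4.2857,0); λ=-1 ⇒ h* = (30/7)/1 = 4.2857.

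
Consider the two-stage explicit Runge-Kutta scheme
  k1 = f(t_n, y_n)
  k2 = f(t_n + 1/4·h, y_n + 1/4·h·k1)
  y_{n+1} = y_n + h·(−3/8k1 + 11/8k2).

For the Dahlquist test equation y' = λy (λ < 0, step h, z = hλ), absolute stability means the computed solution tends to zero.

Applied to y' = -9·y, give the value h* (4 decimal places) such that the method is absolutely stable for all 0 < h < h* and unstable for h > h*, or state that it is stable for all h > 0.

With y'=λy (z=hλ):
  k1=λy_n ⇒ h·k1=z·y_n;  k2=λ(1+1/4z)y_n ⇒ h·k2=z(1+1/4z)y_n
  y_{n+1}/y_n = 1 − 3/8z + 11/8z(1+1/4z) = 1 + z + 11/32z²
  ⇒ R(z) = 1 + z + 11/32z².

Solve |R(x)|<1 on ℝ⁻.
x=-1.44: |R|=0.2728
R=1: x+11/32x²=0 ⇒ x=−32/11=-2.9091; min R=1−1/(4·11/32)=0.2727>−1
Confirm numerically:
  x=-2.759: |R|=0.85765 <1
  x=-2.486: |R|=0.63844 <1
  x=-1.463: |R|=0.27275 <1
  x=-3.394: |R|=1.56574 >1
  x=-3.072: |R|=1.17203 >1
  x=-3.002: |R|=1.09588 >1
Stable set (-2.9091, 0).

(-2.9091,0); λ=-9 ⇒ h* = (32/11)/9 = 0.3232.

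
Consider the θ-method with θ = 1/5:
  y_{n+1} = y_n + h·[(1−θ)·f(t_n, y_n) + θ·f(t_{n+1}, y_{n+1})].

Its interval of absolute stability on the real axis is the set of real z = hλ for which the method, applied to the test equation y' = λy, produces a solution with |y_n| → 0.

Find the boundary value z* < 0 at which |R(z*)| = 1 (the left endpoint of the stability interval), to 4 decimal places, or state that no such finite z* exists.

Set f=λy, z=hλ:
  y_{n+1} = y_n + z·[4/5·y_n + 1/5·y_{n+1}] ⇒ (1 − 1/5z)y_{n+1} = (1 + 4/5z)y_n
  R(z) = (1 + 4/5z)/(1 − 1/5z).

Boundary: |R(x)|=1, x<0.
x=-0.73: |R|=0.3630
R=−1: 1+4/5x = −1+1/5x ⇒ -3/5x=2 ⇒ x=2/(-3/5)=-3.3333
Confirm numerically:
  x=-2.513: |R|=0.67243 <1
  x=-2.310: |R|=0.58003 <1
  x=-1.651: |R|=0.24117 <1
  x=-1.503: |R|=0.15562 <1
  x=-3.764: |R|=1.14742 >1
  x=-3.495: |R|=1.05709 >1
  x=-3.444: |R|=1.03932 >1
So |R|<1 on (-3.3333, 0).

z* = -3.3333.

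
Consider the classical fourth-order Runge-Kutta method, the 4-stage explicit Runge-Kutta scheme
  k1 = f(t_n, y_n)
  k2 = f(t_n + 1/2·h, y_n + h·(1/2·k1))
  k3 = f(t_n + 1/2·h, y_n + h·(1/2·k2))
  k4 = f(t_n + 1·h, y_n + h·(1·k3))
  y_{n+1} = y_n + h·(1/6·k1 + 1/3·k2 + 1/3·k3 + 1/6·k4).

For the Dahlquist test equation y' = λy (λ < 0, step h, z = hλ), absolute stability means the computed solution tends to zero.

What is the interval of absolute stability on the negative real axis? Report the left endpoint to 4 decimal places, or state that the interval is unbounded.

(-2.7853, 0).

Set f=λy, z=hλ:
  order 4, 4-stage ⇒ R(z)=1+z+z^2/2+z^3/6+z^4/24
  (e.g. R(-1.16)=0.32809, |R|=0.32809)

Need |R(x)|<1, x<0.
x=-1.16: |R|=0.3281
|R(-3.01)|=1.3951 |R(-2.34)|=0.5116 |R(-1.95)|=0.3179
Bisect:
  x_lo=-3.4617 |R|=2.5994  x_hi=-0.1034 |R|=0.9018
  mid=-1.78254 |R|=0.28287 →hi
  mid=-2.62210 |R|=0.78057 →hi
  mid=-3.04188 |R|=1.46099 →lo
  mid=-2.83199 |R|=1.07272 →lo
  mid=-2.72705 |R|=0.91568 →hi
  mid=-2.77952 |R|=0.99133 →hi
  mid=-2.80576 |R|=1.03129 →lo
  mid=-2.79264 |R|=1.01113 →lo
  mid=-2.78608 |R|=1.00119 →lo
  ...
  [-2.78546,-2.78526] ⇒ x*=-2.7853
So |R|<1 on (-2.7853, 0).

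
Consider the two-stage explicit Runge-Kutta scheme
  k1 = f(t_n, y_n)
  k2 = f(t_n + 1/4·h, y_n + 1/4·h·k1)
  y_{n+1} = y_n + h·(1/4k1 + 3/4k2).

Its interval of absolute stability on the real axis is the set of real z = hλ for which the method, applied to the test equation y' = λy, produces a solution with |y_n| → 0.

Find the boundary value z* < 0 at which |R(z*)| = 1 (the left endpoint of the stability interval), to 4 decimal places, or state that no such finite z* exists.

z* = -5.3333.

Test eqn y'=λy, z=hλ:
  k1=λy_n ⇒ h·k1=z·y_n;  k2=λ(1+1/4z)y_n ⇒ h·k2=z(1+1/4z)y_n
  y_{n+1}/y_n = 1 + 1/4z + 3/4z(1+1/4z) = 1 + z + 3/16z²
  Hence R(z) = 1 + z + 3/16z².

Find x<0 with |R(x)|<1.
x=-1.4: |R|=0.0325
R=1: x+3/16x²=0 ⇒ x=−16/3=-5.3333; min R=1−1/(4·3/16)=-0.3333>−1
Confirm numerically:
  x=-4.999: |R|=0.68663 <1
  x=-4.654: |R|=0.40720 <1
  x=-4.178: |R|=0.09494 <1
  x=-3.305: |R|=0.25693 <1
  x=-5.849: |R|=1.56553 >1
  x=-5.573: |R|=1.25044 >1
  x=-5.418: |R|=1.08601 >1
So |R|<1 on (-5.3333, 0).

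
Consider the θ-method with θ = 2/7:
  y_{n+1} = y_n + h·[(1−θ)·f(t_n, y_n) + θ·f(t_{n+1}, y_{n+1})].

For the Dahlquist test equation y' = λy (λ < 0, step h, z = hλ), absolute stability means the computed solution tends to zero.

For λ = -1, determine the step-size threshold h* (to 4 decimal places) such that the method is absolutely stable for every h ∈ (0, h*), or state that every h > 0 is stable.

(-4.6667,0); λ=-1 ⇒ h* = (14/3)/1 = 4.6667.

With y'=λy (z=hλ):
  y_{n+1} = y_n + z·[5/7·y_n + 2/7·y_{n+1}] ⇒ (1 − 2/7z)y_{n+1} = (1 + 5/7z)y_n
  Hence R(z) = (1 + 5/7z)/(1 − 2/7z).

Find x<0 with |R(x)|<1.
x=-0.35: |R|=0.6818
R=−1: 1+5/7x = −1+2/7x ⇒ -3/7x=2 ⇒ x=2/(-3/7)=-4.6667
Confirm numerically:
  x=-3.227: |R|=0.67898 <1
  x=-3.058: |R|=0.63205 <1
  x=-1.922: |R|=0.24069 <1
  x=-5.224: |R|=1.09583 >1
  x=-4.899: |R|=1.04149 >1
So |R|<1 on (-4.6667, 0).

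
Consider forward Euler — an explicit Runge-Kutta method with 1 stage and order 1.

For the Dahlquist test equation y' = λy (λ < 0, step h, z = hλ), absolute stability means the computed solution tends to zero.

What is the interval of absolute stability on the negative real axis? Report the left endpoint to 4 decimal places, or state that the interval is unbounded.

z∈(-2.0000,0).

With y'=λy (z=hλ):
  order 1, 1-stage ⇒ R(z)=1+z
  (e.g. R(-0.64)=0.36000, |R|=0.36000)

Need |R(x)|<1, x<0.
x=-0.64: |R|=0.3600
|R(-2.03)|=1.0300 |R(-1.71)|=0.7100 |R(-1.25)|=0.2500
Bisect:
  x_lo=-2.5674 |R|=1.5674  x_hi=-0.3032 |R|=0.6968
  mid=-1.43530 |R|=0.43530 →hi
  mid=-2.00133 |R|=1.00133 →lo
  mid=-1.71831 |R|=0.71831 →hi
  mid=-1.85982 |R|=0.85982 →hi
  mid=-1.93058 |R|=0.93058 →hi
  mid=-1.96595 |R|=0.96595 →hi
  mid=-1.98364 |R|=0.98364 →hi
  mid=-1.99249 |R|=0.99249 →hi
  mid=-1.99691 |R|=0.99691 →hi
  ...
  [-2.00009,-1.99995] ⇒ x*=-2.0000
Stable set (-2.0000, 0).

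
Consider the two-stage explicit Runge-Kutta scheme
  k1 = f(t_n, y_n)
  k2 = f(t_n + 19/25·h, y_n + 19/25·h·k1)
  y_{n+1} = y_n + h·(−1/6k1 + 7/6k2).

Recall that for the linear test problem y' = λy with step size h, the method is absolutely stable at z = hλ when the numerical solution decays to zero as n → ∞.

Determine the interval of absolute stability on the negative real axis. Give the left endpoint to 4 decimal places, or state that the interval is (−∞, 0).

z∈(-1.1278,0).

Set f=λy, z=hλ:
  k1=λy_n ⇒ h·k1=z·y_n;  k2=λ(1+19/25z)y_n ⇒ h·k2=z(1+19/25z)y_n
  y_{n+1}/y_n = 1 − 1/6z + 7/6z(1+19/25z) = 1 + z + 133/150z²
  so R(z) = 1 + z + 133/150z².

Solve |R(x)|<1 on ℝ⁻.
x=-1.31: |R|=1.2116
R=1: x+133/150x²=0 ⇒ x=−150/133=-1.1278; min R=1−1/(4·133/150)=0.7180>−1
Confirm numerically:
  x=-0.639: |R|=0.72304 <1
  x=-0.540: |R|=0.71855 <1
  x=-0.516: |R|=0.72008 <1
  x=-1.501: |R|=1.49666 >1
  x=-1.241: |R|=1.12454 >1
  x=-1.215: |R|=1.09392 >1
Stable set (-1.1278, 0).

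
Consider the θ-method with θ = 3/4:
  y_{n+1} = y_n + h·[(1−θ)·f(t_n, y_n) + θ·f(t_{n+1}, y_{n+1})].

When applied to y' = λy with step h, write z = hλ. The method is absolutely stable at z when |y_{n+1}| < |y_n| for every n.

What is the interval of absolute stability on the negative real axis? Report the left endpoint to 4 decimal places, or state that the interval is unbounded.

interval (−∞, 0).

Test eqn y'=λy, z=hλ:
  y_{n+1} = y_n + z·[1/4·y_n + 3/4·y_{n+1}] ⇒ (1 − 3/4z)y_{n+1} = (1 + 1/4z)y_n
  R(z) = (1 + 1/4z)/(1 − 3/4z).

Find x<0 with |R(x)|<1.
x=-0.54: |R|=0.6157
x=-2: |R|=0.2000
x=-10: |R|=0.1765
x=-100: |R|=0.3158
θ=3/4≥1/2 ⇒ |1+1/4x|<|1−3/4x| ∀x<0 ⇒ stable on all of ℝ⁻.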